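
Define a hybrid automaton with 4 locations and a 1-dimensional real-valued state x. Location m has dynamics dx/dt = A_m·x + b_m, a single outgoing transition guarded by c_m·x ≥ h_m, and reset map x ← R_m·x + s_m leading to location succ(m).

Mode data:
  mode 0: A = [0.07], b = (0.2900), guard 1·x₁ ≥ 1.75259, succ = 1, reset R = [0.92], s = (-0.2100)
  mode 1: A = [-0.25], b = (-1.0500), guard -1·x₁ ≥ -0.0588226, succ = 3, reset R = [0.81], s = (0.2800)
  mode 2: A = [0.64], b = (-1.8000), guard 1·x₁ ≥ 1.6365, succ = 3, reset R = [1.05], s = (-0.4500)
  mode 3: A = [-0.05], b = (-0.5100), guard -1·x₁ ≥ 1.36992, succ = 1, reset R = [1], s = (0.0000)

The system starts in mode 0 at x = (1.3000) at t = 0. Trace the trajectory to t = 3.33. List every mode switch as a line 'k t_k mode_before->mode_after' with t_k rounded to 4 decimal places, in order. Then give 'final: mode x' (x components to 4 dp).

Mode 0: guard c·x = 1.7526 hit at Δt = 1.1411 (t = 1.1411), x⁻ = (1.7526) → reset → x⁺ = (1.4024), jump to mode 1
Mode 1: guard c·x = -0.0588 hit at Δt = 1.0968 (t = 2.2379), x⁻ = (0.0588) → reset → x⁺ = (0.3276), jump to mode 3
Mode 3: flow for 1.0921 to horizon, guard not reached → x = (-0.2318)

1 1.1411 0->1
2 2.2379 1->3
final: 3 -0.2318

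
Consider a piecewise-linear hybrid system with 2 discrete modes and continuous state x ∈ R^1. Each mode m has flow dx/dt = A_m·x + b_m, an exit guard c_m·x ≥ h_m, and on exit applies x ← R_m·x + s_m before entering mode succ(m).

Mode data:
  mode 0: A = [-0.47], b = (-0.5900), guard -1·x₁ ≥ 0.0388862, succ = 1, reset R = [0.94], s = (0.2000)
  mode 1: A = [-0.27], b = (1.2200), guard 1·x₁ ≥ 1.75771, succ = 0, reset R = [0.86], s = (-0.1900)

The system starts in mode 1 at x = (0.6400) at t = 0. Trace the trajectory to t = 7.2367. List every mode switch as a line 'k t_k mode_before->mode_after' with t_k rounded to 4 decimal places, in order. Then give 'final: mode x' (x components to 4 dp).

Mode 1: guard c·x = 1.7577 hit at Δt = 1.2590 (t = 1.2590), x⁻ = (1.7577) → reset → x⁺ = (1.3216), jump to mode 0
Mode 0: guard c·x = 0.0389 hit at Δt = 1.5972 (t = 2.8562), x⁻ = (-0.0389) → reset → x⁺ = (0.1634), jump to mode 1
Mode 1: guard c·x = 1.7577 hit at Δt = 1.6882 (t = 4.5444), x⁻ = (1.7577) → reset → x⁺ = (1.3216), jump to mode 0
Mode 0: guard c·x = 0.0389 hit at Δt = 1.5972 (t = 6.1416), x⁻ = (-0.0389) → reset → x⁺ = (0.1634), jump to mode 1
Mode 1: flow for 1.0951 to horizon, guard not reached → x = (1.2782)

1 1.2590 1->0
2 2.8562 0->1
3 4.5444 1->0
4 6.1416 0->1
final: 1 1.2782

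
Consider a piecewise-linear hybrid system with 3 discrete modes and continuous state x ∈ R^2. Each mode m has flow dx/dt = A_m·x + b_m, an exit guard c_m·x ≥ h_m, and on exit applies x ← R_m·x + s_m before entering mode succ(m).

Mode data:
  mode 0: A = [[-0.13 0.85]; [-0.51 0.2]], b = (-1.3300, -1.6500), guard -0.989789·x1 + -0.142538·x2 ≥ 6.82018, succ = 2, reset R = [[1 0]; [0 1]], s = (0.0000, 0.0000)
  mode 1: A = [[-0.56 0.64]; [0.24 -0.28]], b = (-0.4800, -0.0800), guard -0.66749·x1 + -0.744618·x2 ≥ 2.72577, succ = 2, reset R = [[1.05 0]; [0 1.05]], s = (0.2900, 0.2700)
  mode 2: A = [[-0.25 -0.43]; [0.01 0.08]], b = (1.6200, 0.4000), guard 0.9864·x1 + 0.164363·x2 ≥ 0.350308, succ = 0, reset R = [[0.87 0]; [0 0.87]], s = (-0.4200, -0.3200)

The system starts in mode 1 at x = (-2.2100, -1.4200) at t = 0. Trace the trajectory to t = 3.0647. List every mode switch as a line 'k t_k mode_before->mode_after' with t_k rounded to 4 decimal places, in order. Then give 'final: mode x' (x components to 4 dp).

Mode 1: guard c·x = 2.7258 hit at Δt = 0.7308 (t = 0.7308), x⁻ = (-2.3318, -1.5704) → reset → x⁺ = (-2.1584, -1.3789), jump to mode 2
Mode 2: guard c·x = 0.3503 hit at Δt = 1.1550 (t = 1.8858), x⁻ = (0.5280, -1.0375) → reset → x⁺ = (0.0394, -1.2226), jump to mode 0
Mode 0: flow for 1.1789 to horizon, guard not reached → x = (-3.3958, -2.7044)

1 0.7308 1->2
2 1.8858 2->0
final: 0 -3.3958 -2.7044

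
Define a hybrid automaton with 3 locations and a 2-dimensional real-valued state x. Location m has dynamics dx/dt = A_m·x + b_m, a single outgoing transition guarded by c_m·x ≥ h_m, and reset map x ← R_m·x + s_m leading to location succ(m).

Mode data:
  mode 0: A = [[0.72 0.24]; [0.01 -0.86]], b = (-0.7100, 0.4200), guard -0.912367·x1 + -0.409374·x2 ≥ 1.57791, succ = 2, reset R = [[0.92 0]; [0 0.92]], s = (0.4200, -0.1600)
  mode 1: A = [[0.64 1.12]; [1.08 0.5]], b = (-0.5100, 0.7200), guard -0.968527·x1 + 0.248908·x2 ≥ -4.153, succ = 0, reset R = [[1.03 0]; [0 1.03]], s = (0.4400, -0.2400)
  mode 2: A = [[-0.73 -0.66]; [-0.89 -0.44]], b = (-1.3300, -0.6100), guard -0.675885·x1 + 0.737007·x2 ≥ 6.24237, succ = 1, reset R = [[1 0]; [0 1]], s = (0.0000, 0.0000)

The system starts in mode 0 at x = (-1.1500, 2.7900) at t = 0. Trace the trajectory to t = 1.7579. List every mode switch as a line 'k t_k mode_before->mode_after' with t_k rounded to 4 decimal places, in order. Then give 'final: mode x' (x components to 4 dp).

Mode 0: guard c·x = 1.5779 hit at Δt = 0.8906 (t = 0.8906), x⁻ = (-2.4238, 1.5474) → reset → x⁺ = (-1.8099, 1.2636), jump to mode 2
Mode 2: flow for 0.8673 to horizon, guard not reached → x = (-2.4702, 1.8148)

1 0.8906 0->2
final: 2 -2.4702 1.8148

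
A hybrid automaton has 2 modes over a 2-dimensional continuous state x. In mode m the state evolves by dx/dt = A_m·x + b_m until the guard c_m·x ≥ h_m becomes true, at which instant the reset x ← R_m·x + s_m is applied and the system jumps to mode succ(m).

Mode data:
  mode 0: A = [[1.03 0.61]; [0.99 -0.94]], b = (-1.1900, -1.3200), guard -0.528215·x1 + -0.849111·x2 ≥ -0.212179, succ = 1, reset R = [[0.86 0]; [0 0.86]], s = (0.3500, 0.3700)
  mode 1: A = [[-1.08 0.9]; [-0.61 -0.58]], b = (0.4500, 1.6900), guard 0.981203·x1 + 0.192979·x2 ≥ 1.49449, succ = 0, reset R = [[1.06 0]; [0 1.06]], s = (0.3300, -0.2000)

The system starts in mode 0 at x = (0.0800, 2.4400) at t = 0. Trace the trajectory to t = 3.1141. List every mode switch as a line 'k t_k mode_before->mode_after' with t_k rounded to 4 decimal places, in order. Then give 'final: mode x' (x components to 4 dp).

Mode 0: guard c·x = -0.2122 hit at Δt = 0.8212 (t = 0.8212), x⁻ = (-0.2136, 0.3828) → reset → x⁺ = (0.1663, 0.6992), jump to mode 1
Mode 1: guard c·x = 1.4945 hit at Δt = 1.4815 (t = 2.3027), x⁻ = (1.2346, 1.4671) → reset → x⁺ = (1.6386, 1.3552), jump to mode 0
Mode 0: flow for 0.8114 to horizon, guard not reached → x = (3.1958, 1.2387)

1 0.8212 0->1
2 2.3027 1->0
final: 0 3.1958 1.2387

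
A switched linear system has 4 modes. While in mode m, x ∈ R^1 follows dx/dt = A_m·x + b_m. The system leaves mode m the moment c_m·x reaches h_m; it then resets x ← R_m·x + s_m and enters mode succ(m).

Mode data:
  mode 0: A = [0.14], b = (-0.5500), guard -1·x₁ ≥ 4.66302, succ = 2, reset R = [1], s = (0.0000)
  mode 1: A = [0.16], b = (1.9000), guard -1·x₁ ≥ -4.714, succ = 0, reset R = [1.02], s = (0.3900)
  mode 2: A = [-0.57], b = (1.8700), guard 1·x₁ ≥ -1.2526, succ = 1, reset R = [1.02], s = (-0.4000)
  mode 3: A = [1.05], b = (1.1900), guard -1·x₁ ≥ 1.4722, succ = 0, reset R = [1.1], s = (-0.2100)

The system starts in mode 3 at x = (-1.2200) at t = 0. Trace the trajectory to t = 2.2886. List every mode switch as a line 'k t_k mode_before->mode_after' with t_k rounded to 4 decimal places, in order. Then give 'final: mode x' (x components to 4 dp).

1 1.2986 3->0
final: 0 -2.6854

Mode 3: guard c·x = 1.4722 hit at Δt = 1.2986 (t = 1.2986), x⁻ = (-1.4722) → reset → x⁺ = (-1.8294), jump to mode 0
Mode 0: flow for 0.9900 to horizon, guard not reached → x = (-2.6854)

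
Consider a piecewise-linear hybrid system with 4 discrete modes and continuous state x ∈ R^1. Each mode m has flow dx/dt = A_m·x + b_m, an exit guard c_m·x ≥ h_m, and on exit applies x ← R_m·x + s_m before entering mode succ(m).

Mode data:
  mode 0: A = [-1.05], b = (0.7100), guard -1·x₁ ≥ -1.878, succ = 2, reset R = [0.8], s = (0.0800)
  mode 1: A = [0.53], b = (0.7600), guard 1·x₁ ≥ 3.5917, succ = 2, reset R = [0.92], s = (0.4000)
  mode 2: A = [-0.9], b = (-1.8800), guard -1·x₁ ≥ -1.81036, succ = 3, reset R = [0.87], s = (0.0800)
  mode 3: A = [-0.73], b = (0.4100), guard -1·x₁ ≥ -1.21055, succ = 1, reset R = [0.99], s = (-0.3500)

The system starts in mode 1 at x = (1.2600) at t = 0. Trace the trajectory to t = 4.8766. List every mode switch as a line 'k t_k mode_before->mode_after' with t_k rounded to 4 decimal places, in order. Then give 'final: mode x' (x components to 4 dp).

1 1.1765 1->2
2 1.6164 2->3
3 2.3311 3->1
4 3.8204 1->2
5 4.2603 2->3
final: 3 1.2589

Mode 1: guard c·x = 3.5917 hit at Δt = 1.1765 (t = 1.1765), x⁻ = (3.5917) → reset → x⁺ = (3.7044), jump to mode 2
Mode 2: guard c·x = -1.8104 hit at Δt = 0.4399 (t = 1.6164), x⁻ = (1.8104) → reset → x⁺ = (1.6550), jump to mode 3
Mode 3: guard c·x = -1.2106 hit at Δt = 0.7147 (t = 2.3311), x⁻ = (1.2106) → reset → x⁺ = (0.8484), jump to mode 1
Mode 1: guard c·x = 3.5917 hit at Δt = 1.4893 (t = 3.8204), x⁻ = (3.5917) → reset → x⁺ = (3.7044), jump to mode 2
Mode 2: guard c·x = -1.8104 hit at Δt = 0.4399 (t = 4.2603), x⁻ = (1.8104) → reset → x⁺ = (1.6550), jump to mode 3
Mode 3: flow for 0.6163 to horizon, guard not reached → x = (1.2589)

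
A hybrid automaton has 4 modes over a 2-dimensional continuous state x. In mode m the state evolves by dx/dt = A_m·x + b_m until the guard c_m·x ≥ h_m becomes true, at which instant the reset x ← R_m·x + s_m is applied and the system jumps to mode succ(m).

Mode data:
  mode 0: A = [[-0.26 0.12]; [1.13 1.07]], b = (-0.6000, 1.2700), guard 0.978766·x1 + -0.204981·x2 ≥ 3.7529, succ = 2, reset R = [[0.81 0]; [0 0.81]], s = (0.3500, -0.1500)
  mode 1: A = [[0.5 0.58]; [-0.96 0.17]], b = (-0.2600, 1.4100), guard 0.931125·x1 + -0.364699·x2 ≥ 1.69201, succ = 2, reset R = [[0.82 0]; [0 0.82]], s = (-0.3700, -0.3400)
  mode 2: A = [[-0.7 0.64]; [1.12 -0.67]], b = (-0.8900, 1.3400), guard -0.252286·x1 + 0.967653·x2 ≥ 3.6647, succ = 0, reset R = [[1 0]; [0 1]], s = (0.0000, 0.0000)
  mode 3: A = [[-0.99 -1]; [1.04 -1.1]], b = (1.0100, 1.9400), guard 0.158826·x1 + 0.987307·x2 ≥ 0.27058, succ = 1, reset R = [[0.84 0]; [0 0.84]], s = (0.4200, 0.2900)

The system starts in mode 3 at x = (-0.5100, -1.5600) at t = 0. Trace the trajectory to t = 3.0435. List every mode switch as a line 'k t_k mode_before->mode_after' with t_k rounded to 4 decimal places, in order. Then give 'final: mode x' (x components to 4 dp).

Mode 3: guard c·x = 0.2706 hit at Δt = 0.6386 (t = 0.6386), x⁻ = (0.4609, 0.1999) → reset → x⁺ = (0.8071, 0.4579), jump to mode 1
Mode 1: guard c·x = 1.6920 hit at Δt = 1.5140 (t = 2.1526), x⁻ = (2.1391, 0.8220) → reset → x⁺ = (1.3841, 0.3340), jump to mode 2
Mode 2: flow for 0.8909 to horizon, guard not reached → x = (0.6788, 1.7570)

1 0.6386 3->1
2 2.1526 1->2
final: 2 0.6788 1.7570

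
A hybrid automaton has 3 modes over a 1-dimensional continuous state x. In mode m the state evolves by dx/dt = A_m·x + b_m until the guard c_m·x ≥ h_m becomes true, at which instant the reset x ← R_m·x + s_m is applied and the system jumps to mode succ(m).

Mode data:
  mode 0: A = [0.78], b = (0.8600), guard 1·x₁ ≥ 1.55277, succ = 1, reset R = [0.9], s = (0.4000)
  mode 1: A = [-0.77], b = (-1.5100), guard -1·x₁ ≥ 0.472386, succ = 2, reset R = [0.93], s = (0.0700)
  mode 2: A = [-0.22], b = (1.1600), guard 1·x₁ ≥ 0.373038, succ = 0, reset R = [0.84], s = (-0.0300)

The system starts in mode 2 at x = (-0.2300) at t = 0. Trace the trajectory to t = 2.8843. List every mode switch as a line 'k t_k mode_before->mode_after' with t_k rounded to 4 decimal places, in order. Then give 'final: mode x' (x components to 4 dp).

Mode 2: guard c·x = 0.3730 hit at Δt = 0.5276 (t = 0.5276), x⁻ = (0.3730) → reset → x⁺ = (0.2834), jump to mode 0
Mode 0: guard c·x = 1.5528 hit at Δt = 0.8336 (t = 1.3612), x⁻ = (1.5528) → reset → x⁺ = (1.7975), jump to mode 1
Mode 1: guard c·x = 0.4724 hit at Δt = 1.2028 (t = 2.5640), x⁻ = (-0.4724) → reset → x⁺ = (-0.3693), jump to mode 2
Mode 2: flow for 0.3203 to horizon, guard not reached → x = (0.0146)

1 0.5276 2->0
2 1.3612 0->1
3 2.5640 1->2
final: 2 0.0146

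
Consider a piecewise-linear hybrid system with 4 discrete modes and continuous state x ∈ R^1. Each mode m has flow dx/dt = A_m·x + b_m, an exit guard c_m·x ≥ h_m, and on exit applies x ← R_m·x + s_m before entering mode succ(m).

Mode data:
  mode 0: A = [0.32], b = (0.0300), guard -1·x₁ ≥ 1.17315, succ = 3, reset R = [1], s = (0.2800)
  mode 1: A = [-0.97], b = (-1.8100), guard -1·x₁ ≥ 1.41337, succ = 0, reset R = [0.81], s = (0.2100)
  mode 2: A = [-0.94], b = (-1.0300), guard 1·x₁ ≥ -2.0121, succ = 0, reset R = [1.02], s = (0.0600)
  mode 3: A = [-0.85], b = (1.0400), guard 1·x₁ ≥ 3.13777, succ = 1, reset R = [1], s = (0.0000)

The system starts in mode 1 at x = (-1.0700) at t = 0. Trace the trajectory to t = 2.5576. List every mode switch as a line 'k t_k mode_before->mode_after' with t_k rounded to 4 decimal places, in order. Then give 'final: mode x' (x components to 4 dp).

Mode 1: guard c·x = 1.4134 hit at Δt = 0.5820 (t = 0.5820), x⁻ = (-1.4134) → reset → x⁺ = (-0.9348), jump to mode 0
Mode 0: guard c·x = 1.1731 hit at Δt = 0.7796 (t = 1.3616), x⁻ = (-1.1731) → reset → x⁺ = (-0.8931), jump to mode 3
Mode 3: flow for 1.1960 to horizon, guard not reached → x = (0.4577)

1 0.5820 1->0
2 1.3616 0->3
final: 3 0.4577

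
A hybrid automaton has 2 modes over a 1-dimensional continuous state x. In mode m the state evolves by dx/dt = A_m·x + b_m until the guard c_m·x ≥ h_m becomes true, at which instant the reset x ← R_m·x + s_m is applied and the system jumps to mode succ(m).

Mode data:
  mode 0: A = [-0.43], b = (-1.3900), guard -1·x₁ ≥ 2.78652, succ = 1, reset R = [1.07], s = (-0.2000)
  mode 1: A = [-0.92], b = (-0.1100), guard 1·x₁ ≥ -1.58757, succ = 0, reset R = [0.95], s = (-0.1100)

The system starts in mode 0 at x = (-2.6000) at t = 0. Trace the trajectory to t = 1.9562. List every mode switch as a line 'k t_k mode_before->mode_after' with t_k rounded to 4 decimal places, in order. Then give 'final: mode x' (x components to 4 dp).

1 0.8125 0->1
2 1.6116 1->0
final: 0 -1.8405

Mode 0: guard c·x = 2.7865 hit at Δt = 0.8125 (t = 0.8125), x⁻ = (-2.7865) → reset → x⁺ = (-3.1816), jump to mode 1
Mode 1: guard c·x = -1.5876 hit at Δt = 0.7991 (t = 1.6116), x⁻ = (-1.5876) → reset → x⁺ = (-1.6182), jump to mode 0
Mode 0: flow for 0.3446 to horizon, guard not reached → x = (-1.8405)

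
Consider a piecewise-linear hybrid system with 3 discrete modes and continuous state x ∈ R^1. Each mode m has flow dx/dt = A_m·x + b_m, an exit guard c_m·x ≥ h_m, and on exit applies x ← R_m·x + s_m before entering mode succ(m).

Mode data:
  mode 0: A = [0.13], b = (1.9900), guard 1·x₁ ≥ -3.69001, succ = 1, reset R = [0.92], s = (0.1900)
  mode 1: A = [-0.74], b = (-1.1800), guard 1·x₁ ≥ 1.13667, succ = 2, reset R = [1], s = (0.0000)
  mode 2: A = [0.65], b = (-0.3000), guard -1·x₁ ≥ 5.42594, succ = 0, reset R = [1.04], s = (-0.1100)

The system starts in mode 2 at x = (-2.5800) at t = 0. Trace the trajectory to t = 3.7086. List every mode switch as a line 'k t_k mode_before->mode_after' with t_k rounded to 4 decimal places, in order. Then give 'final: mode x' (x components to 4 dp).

Mode 2: guard c·x = 5.4259 hit at Δt = 1.0161 (t = 1.0161), x⁻ = (-5.4259) → reset → x⁺ = (-5.7530), jump to mode 0
Mode 0: guard c·x = -3.6900 hit at Δt = 1.5038 (t = 2.5199), x⁻ = (-3.6900) → reset → x⁺ = (-3.2048), jump to mode 1
Mode 1: flow for 1.1887 to horizon, guard not reached → x = (-2.2627)

1 1.0161 2->0
2 2.5199 0->1
final: 1 -2.2627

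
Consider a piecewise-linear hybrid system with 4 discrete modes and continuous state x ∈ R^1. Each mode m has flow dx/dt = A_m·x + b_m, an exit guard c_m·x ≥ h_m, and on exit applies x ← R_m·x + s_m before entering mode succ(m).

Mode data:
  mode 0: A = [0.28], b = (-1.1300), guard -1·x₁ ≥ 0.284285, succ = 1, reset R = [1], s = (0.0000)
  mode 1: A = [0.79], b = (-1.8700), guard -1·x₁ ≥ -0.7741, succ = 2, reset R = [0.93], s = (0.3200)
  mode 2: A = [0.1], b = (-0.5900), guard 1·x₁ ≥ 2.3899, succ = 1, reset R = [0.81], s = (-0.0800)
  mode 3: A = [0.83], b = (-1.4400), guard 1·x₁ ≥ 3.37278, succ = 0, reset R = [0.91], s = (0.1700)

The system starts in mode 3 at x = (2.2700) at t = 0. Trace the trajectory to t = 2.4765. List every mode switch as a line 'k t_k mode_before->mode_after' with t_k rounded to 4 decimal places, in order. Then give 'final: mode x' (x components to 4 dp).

Mode 3: guard c·x = 3.3728 hit at Δt = 1.3479 (t = 1.3479), x⁻ = (3.3728) → reset → x⁺ = (3.2392), jump to mode 0
Mode 0: flow for 1.1286 to horizon, guard not reached → x = (2.9432)

1 1.3479 3->0
final: 0 2.9432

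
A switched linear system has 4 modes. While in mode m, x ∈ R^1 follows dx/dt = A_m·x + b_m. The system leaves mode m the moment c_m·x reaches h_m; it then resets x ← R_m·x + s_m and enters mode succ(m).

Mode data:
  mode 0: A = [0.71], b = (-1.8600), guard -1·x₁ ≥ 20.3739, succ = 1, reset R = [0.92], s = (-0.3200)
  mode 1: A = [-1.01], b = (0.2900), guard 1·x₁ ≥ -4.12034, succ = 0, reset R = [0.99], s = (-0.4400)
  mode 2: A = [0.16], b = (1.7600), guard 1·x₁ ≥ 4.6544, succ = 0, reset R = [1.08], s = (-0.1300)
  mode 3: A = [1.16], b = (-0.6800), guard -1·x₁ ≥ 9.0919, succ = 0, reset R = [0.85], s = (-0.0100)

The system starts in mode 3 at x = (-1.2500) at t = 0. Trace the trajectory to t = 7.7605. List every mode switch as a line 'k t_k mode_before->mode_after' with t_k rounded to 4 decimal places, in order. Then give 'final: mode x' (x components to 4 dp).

1 1.4329 3->0
2 2.5561 0->1
3 4.0209 1->0
4 5.6683 0->1
5 7.1331 1->0
final: 0 -8.5253

Mode 3: guard c·x = 9.0919 hit at Δt = 1.4329 (t = 1.4329), x⁻ = (-9.0919) → reset → x⁺ = (-7.7381), jump to mode 0
Mode 0: guard c·x = 20.3739 hit at Δt = 1.1232 (t = 2.5561), x⁻ = (-20.3739) → reset → x⁺ = (-19.0640), jump to mode 1
Mode 1: guard c·x = -4.1203 hit at Δt = 1.4648 (t = 4.0209), x⁻ = (-4.1203) → reset → x⁺ = (-4.5191), jump to mode 0
Mode 0: guard c·x = 20.3739 hit at Δt = 1.6474 (t = 5.6683), x⁻ = (-20.3739) → reset → x⁺ = (-19.0640), jump to mode 1
Mode 1: guard c·x = -4.1203 hit at Δt = 1.4648 (t = 7.1331), x⁻ = (-4.1203) → reset → x⁺ = (-4.5191), jump to mode 0
Mode 0: flow for 0.6274 to horizon, guard not reached → x = (-8.5253)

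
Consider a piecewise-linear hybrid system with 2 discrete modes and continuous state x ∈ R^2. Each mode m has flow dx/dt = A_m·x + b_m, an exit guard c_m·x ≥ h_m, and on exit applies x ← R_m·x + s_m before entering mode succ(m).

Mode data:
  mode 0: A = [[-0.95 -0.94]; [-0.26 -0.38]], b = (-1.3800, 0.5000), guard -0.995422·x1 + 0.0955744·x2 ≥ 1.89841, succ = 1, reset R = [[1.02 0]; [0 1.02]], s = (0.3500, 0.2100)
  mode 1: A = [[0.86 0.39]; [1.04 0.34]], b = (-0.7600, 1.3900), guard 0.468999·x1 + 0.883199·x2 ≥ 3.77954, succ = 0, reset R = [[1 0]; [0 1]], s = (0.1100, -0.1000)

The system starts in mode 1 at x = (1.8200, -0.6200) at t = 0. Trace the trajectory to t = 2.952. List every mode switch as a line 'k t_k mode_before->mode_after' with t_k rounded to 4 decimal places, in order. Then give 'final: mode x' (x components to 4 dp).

1 0.8063 1->0
2 2.1760 0->1
final: 1 -2.4922 2.5193

Mode 1: guard c·x = 3.7795 hit at Δt = 0.8063 (t = 0.8063), x⁻ = (3.0624, 2.6532) → reset → x⁺ = (3.1724, 2.5532), jump to mode 0
Mode 0: guard c·x = 1.8984 hit at Δt = 1.3697 (t = 2.1760), x⁻ = (-1.7095, 2.0583) → reset → x⁺ = (-1.3937, 2.3094), jump to mode 1
Mode 1: flow for 0.7760 to horizon, guard not reached → x = (-2.4922, 2.5193)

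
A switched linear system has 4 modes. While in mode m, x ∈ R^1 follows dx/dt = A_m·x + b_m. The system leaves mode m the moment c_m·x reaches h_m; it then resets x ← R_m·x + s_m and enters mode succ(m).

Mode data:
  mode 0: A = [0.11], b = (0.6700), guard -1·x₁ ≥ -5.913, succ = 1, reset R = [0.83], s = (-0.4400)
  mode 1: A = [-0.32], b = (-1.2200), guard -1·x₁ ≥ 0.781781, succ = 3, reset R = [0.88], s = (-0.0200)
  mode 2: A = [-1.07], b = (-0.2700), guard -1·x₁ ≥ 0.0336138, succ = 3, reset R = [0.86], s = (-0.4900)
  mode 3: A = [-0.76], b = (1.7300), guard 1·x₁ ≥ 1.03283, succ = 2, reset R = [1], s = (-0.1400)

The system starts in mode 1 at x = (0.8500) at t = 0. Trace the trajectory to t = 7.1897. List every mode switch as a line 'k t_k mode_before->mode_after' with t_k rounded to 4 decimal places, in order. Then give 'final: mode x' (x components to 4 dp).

1 1.3461 1->3
2 2.4980 3->2
3 4.0452 2->3
4 5.1110 3->2
5 6.6582 2->3
final: 3 0.4100

Mode 1: guard c·x = 0.7818 hit at Δt = 1.3461 (t = 1.3461), x⁻ = (-0.7818) → reset → x⁺ = (-0.7080), jump to mode 3
Mode 3: guard c·x = 1.0328 hit at Δt = 1.1519 (t = 2.4980), x⁻ = (1.0328) → reset → x⁺ = (0.8928), jump to mode 2
Mode 2: guard c·x = 0.0336 hit at Δt = 1.5472 (t = 4.0452), x⁻ = (-0.0336) → reset → x⁺ = (-0.5189), jump to mode 3
Mode 3: guard c·x = 1.0328 hit at Δt = 1.0658 (t = 5.1110), x⁻ = (1.0328) → reset → x⁺ = (0.8928), jump to mode 2
Mode 2: guard c·x = 0.0336 hit at Δt = 1.5472 (t = 6.6582), x⁻ = (-0.0336) → reset → x⁺ = (-0.5189), jump to mode 3
Mode 3: flow for 0.5315 to horizon, guard not reached → x = (0.4100)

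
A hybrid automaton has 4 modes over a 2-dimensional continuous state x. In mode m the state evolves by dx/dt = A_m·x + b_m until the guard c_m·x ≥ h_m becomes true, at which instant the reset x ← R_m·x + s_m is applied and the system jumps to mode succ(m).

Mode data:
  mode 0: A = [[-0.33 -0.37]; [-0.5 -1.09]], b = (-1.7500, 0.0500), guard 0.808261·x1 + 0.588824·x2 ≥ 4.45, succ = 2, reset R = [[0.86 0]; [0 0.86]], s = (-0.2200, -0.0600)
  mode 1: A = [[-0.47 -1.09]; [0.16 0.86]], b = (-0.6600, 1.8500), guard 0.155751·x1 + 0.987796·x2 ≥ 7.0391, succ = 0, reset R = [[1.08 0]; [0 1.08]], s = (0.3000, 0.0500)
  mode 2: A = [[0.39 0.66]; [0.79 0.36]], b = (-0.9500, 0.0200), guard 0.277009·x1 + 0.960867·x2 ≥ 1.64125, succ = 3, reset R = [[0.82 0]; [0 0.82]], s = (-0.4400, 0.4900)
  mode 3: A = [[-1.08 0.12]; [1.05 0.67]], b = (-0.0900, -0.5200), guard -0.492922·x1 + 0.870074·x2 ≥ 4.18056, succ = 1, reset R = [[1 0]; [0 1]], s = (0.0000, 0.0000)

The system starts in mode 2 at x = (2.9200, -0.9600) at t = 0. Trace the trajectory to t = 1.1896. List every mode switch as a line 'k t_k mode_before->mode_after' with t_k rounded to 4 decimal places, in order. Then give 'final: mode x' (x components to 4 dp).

Mode 2: guard c·x = 1.6413 hit at Δt = 0.7982 (t = 0.7982), x⁻ = (3.0030, 0.8424) → reset → x⁺ = (2.0224, 1.1807), jump to mode 3
Mode 3: flow for 0.3914 to horizon, guard not reached → x = (1.3605, 2.0911)

1 0.7982 2->3
final: 3 1.3605 2.0911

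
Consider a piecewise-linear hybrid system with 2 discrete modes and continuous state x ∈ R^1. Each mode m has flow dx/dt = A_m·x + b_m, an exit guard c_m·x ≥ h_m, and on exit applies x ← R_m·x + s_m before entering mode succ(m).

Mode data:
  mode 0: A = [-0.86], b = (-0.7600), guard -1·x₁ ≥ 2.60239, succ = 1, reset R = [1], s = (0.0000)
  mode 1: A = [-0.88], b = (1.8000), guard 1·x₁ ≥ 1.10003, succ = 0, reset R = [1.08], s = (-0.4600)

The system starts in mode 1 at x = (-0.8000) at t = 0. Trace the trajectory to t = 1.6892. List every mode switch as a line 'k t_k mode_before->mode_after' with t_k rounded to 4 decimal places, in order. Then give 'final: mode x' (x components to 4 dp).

1 1.2521 1->0
final: 0 0.2230

Mode 1: guard c·x = 1.1000 hit at Δt = 1.2521 (t = 1.2521), x⁻ = (1.1000) → reset → x⁺ = (0.7280), jump to mode 0
Mode 0: flow for 0.4371 to horizon, guard not reached → x = (0.2230)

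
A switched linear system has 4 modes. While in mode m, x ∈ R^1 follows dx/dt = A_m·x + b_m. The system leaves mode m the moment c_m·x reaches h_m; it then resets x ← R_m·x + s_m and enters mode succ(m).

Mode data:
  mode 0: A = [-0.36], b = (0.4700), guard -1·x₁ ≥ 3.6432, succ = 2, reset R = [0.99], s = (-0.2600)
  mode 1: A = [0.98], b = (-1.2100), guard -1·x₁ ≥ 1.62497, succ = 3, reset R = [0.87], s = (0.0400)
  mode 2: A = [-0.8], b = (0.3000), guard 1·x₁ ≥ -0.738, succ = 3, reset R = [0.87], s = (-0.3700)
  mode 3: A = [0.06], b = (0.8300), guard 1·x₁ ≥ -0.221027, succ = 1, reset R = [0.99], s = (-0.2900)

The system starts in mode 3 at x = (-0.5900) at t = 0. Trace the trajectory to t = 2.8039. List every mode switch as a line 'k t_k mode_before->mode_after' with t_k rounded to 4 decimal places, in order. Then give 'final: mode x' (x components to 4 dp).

Mode 3: guard c·x = -0.2210 hit at Δt = 0.4580 (t = 0.4580), x⁻ = (-0.2210) → reset → x⁺ = (-0.5088), jump to mode 1
Mode 1: guard c·x = 1.6250 hit at Δt = 0.5049 (t = 0.9629), x⁻ = (-1.6250) → reset → x⁺ = (-1.3737), jump to mode 3
Mode 3: guard c·x = -0.2210 hit at Δt = 1.4747 (t = 2.4376), x⁻ = (-0.2210) → reset → x⁺ = (-0.5088), jump to mode 1
Mode 1: flow for 0.3663 to horizon, guard not reached → x = (-1.2618)

1 0.4580 3->1
2 0.9629 1->3
3 2.4376 3->1
final: 1 -1.2618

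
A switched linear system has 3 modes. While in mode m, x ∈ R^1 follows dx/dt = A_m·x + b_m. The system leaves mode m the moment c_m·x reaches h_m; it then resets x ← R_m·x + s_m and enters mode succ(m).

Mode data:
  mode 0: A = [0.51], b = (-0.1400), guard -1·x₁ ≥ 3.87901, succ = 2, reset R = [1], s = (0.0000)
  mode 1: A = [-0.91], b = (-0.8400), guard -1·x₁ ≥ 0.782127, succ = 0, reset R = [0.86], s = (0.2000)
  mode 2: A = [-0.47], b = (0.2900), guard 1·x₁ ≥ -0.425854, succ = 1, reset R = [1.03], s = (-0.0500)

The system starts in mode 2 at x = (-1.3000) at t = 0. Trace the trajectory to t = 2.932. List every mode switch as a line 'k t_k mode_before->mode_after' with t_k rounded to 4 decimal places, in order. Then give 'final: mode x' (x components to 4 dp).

Mode 2: guard c·x = -0.4259 hit at Δt = 1.2953 (t = 1.2953), x⁻ = (-0.4259) → reset → x⁺ = (-0.4886), jump to mode 1
Mode 1: guard c·x = 0.7821 hit at Δt = 1.2370 (t = 2.5323), x⁻ = (-0.7821) → reset → x⁺ = (-0.4726), jump to mode 0
Mode 0: flow for 0.3997 to horizon, guard not reached → x = (-0.6416)

1 1.2953 2->1
2 2.5323 1->0
final: 0 -0.6416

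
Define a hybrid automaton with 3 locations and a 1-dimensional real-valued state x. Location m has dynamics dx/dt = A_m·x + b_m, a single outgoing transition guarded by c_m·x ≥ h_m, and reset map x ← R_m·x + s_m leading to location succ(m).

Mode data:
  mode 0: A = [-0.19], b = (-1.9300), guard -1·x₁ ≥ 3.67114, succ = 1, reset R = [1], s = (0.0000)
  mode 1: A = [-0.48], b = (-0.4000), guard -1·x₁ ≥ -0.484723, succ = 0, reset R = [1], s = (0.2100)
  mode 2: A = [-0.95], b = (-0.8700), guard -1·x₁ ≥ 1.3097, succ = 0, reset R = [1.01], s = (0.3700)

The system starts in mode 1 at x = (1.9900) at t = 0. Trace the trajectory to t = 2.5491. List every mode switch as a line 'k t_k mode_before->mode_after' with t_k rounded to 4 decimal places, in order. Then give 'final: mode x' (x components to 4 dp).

Mode 1: guard c·x = -0.4847 hit at Δt = 1.5870 (t = 1.5870), x⁻ = (0.4847) → reset → x⁺ = (0.6947), jump to mode 0
Mode 0: flow for 0.9621 to horizon, guard not reached → x = (-1.1184)

1 1.5870 1->0
final: 0 -1.1184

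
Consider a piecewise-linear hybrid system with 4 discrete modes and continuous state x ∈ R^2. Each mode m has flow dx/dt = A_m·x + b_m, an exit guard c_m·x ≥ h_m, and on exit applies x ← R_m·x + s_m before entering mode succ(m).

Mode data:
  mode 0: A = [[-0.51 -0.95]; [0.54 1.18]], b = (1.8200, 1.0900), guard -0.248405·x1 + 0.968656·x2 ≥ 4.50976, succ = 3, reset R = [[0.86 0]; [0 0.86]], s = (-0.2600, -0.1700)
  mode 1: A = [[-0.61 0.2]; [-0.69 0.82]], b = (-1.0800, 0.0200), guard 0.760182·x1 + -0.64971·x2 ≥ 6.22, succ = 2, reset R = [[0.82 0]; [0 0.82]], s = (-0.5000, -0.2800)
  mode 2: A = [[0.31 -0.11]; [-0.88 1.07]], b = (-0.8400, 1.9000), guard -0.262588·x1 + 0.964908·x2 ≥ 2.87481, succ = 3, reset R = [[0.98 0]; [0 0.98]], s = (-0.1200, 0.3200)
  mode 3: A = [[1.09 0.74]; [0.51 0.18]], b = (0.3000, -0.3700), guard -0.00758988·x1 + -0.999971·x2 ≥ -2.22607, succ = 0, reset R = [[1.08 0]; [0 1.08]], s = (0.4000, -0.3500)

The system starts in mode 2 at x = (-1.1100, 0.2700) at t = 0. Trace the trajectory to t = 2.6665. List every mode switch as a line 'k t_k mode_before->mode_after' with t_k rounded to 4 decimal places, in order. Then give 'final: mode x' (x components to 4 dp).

1 0.4912 2->3
2 1.0961 3->0
3 1.6564 0->3
final: 3 -0.1824 3.1216

Mode 2: guard c·x = 2.8748 hit at Δt = 0.4912 (t = 0.4912), x⁻ = (-1.8100, 2.4868) → reset → x⁺ = (-1.8938, 2.7571), jump to mode 3
Mode 3: guard c·x = -2.2261 hit at Δt = 0.6049 (t = 1.0961), x⁻ = (-1.8020, 2.2398) → reset → x⁺ = (-1.5462, 2.0690), jump to mode 0
Mode 0: guard c·x = 4.5098 hit at Δt = 0.5603 (t = 1.6564), x⁻ = (-1.7014, 4.2194) → reset → x⁺ = (-1.7232, 3.4587), jump to mode 3
Mode 3: flow for 1.0101 to horizon, guard not reached → x = (-0.1824, 3.1216)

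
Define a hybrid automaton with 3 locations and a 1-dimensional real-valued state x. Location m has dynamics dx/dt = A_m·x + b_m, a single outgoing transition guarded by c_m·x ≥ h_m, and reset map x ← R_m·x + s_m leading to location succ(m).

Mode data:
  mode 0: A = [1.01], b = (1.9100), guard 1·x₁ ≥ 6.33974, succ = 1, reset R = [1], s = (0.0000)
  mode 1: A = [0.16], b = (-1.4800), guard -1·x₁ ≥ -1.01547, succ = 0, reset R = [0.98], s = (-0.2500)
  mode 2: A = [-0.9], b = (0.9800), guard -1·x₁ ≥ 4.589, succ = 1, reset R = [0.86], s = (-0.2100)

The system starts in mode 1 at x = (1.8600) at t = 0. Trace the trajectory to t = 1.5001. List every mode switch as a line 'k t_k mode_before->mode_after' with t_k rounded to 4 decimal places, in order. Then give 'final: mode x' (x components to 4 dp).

1 0.6763 1->0
final: 0 4.1670

Mode 1: guard c·x = -1.0155 hit at Δt = 0.6763 (t = 0.6763), x⁻ = (1.0155) → reset → x⁺ = (0.7452), jump to mode 0
Mode 0: flow for 0.8238 to horizon, guard not reached → x = (4.1670)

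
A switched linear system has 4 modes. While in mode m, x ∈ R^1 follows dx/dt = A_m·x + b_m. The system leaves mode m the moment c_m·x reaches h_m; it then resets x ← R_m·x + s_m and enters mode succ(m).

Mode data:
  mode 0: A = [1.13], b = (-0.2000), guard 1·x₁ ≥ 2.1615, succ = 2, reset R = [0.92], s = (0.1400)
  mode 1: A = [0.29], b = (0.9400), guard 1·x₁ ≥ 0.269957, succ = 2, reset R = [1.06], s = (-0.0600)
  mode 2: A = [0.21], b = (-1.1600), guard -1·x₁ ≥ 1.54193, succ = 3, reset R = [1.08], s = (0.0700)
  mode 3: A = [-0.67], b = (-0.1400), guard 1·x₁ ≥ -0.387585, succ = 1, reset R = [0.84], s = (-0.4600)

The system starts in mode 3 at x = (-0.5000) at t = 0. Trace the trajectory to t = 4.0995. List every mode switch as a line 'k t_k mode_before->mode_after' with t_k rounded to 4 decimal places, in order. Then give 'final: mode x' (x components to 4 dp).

Mode 3: guard c·x = -0.3876 hit at Δt = 0.7286 (t = 0.7286), x⁻ = (-0.3876) → reset → x⁺ = (-0.7856), jump to mode 1
Mode 1: guard c·x = 0.2700 hit at Δt = 1.2329 (t = 1.9615), x⁻ = (0.2700) → reset → x⁺ = (0.2262), jump to mode 2
Mode 2: guard c·x = 1.5419 hit at Δt = 1.3714 (t = 3.3329), x⁻ = (-1.5419) → reset → x⁺ = (-1.5953), jump to mode 3
Mode 3: flow for 0.7666 to horizon, guard not reached → x = (-1.0384)

1 0.7286 3->1
2 1.9615 1->2
3 3.3329 2->3
final: 3 -1.0384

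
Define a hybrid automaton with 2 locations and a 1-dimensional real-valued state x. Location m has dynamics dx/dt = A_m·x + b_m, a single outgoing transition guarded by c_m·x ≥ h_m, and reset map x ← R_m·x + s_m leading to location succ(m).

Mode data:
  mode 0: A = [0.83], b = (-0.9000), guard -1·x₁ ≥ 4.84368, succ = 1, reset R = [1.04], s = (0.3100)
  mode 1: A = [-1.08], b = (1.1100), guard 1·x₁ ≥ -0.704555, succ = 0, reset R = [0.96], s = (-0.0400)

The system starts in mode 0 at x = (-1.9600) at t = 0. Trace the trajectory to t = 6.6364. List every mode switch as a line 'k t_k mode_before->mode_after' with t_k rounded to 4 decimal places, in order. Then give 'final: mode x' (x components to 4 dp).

1 0.8029 0->1
2 1.9146 1->0
3 3.3502 0->1
4 4.4619 1->0
5 5.8974 0->1
final: 1 -1.5631

Mode 0: guard c·x = 4.8437 hit at Δt = 0.8029 (t = 0.8029), x⁻ = (-4.8437) → reset → x⁺ = (-4.7274), jump to mode 1
Mode 1: guard c·x = -0.7046 hit at Δt = 1.1117 (t = 1.9146), x⁻ = (-0.7046) → reset → x⁺ = (-0.7164), jump to mode 0
Mode 0: guard c·x = 4.8437 hit at Δt = 1.4356 (t = 3.3502), x⁻ = (-4.8437) → reset → x⁺ = (-4.7274), jump to mode 1
Mode 1: guard c·x = -0.7046 hit at Δt = 1.1117 (t = 4.4619), x⁻ = (-0.7046) → reset → x⁺ = (-0.7164), jump to mode 0
Mode 0: guard c·x = 4.8437 hit at Δt = 1.4356 (t = 5.8974), x⁻ = (-4.8437) → reset → x⁺ = (-4.7274), jump to mode 1
Mode 1: flow for 0.7390 to horizon, guard not reached → x = (-1.5631)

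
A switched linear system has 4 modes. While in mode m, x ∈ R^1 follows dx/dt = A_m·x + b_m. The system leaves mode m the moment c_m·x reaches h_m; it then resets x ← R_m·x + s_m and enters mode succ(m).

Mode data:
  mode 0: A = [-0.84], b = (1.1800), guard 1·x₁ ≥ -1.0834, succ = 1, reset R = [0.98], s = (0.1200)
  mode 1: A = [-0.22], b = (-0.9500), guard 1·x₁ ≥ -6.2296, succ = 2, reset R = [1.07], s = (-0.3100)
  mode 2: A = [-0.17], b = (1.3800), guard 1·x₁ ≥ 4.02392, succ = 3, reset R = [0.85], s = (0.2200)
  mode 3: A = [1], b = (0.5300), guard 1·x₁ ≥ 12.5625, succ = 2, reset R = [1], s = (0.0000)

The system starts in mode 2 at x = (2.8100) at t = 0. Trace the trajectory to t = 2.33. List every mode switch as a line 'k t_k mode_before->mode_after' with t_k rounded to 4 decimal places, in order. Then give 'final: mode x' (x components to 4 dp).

1 1.5276 2->3
final: 3 8.7735

Mode 2: guard c·x = 4.0239 hit at Δt = 1.5276 (t = 1.5276), x⁻ = (4.0239) → reset → x⁺ = (3.6403), jump to mode 3
Mode 3: flow for 0.8024 to horizon, guard not reached → x = (8.7735)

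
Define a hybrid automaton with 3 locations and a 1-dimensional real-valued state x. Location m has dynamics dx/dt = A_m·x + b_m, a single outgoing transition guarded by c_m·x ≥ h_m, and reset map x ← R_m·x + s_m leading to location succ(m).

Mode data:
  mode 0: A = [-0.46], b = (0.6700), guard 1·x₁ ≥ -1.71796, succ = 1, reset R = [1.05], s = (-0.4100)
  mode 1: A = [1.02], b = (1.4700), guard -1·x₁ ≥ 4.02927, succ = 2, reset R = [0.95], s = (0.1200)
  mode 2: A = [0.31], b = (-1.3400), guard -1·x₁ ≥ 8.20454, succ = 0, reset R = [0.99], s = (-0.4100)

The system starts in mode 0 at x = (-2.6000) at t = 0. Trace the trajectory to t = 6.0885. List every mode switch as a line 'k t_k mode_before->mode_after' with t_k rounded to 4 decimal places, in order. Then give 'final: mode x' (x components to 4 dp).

Mode 0: guard c·x = -1.7180 hit at Δt = 0.5330 (t = 0.5330), x⁻ = (-1.7180) → reset → x⁺ = (-2.2139), jump to mode 1
Mode 1: guard c·x = 4.0293 hit at Δt = 1.1851 (t = 1.7181), x⁻ = (-4.0293) → reset → x⁺ = (-3.7078), jump to mode 2
Mode 2: guard c·x = 8.2045 hit at Δt = 1.4344 (t = 3.1525), x⁻ = (-8.2045) → reset → x⁺ = (-8.5325), jump to mode 0
Mode 0: guard c·x = -1.7180 hit at Δt = 2.4920 (t = 5.6446), x⁻ = (-1.7180) → reset → x⁺ = (-2.2139), jump to mode 1
Mode 1: flow for 0.4439 to horizon, guard not reached → x = (-2.6564)

1 0.5330 0->1
2 1.7181 1->2
3 3.1525 2->0
4 5.6446 0->1
final: 1 -2.6564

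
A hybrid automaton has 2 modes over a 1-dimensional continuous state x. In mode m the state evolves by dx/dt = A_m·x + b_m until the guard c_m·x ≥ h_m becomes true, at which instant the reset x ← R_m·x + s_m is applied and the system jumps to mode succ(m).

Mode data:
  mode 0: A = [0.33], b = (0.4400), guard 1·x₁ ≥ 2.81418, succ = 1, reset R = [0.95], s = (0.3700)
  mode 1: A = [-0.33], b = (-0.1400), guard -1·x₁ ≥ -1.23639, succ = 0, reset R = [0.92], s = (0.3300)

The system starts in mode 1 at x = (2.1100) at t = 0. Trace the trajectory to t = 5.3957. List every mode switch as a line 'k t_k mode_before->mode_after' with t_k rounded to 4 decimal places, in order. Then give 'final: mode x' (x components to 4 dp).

Mode 1: guard c·x = -1.2364 hit at Δt = 1.2809 (t = 1.2809), x⁻ = (1.2364) → reset → x⁺ = (1.4675), jump to mode 0
Mode 0: guard c·x = 2.8142 hit at Δt = 1.1897 (t = 2.4706), x⁻ = (2.8142) → reset → x⁺ = (3.0435), jump to mode 1
Mode 1: guard c·x = -1.2364 hit at Δt = 2.2312 (t = 4.7018), x⁻ = (1.2364) → reset → x⁺ = (1.4675), jump to mode 0
Mode 0: flow for 0.6939 to horizon, guard not reached → x = (2.1882)

1 1.2809 1->0
2 2.4706 0->1
3 4.7018 1->0
final: 0 2.1882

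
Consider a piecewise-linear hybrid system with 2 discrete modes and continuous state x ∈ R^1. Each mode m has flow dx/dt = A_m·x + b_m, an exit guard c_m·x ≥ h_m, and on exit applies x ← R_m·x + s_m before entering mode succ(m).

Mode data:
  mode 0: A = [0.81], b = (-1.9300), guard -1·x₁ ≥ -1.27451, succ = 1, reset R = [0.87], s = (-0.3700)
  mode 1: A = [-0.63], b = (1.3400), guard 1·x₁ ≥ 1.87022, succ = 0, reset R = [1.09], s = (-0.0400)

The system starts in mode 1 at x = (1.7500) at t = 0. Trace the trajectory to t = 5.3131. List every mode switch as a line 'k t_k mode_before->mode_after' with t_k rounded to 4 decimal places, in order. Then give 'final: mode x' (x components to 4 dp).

1 0.6096 1->0
2 1.9175 0->1
3 4.5962 1->0
final: 0 1.6961

Mode 1: guard c·x = 1.8702 hit at Δt = 0.6096 (t = 0.6096), x⁻ = (1.8702) → reset → x⁺ = (1.9985), jump to mode 0
Mode 0: guard c·x = -1.2745 hit at Δt = 1.3079 (t = 1.9175), x⁻ = (1.2745) → reset → x⁺ = (0.7388), jump to mode 1
Mode 1: guard c·x = 1.8702 hit at Δt = 2.6787 (t = 4.5962), x⁻ = (1.8702) → reset → x⁺ = (1.9985), jump to mode 0
Mode 0: flow for 0.7169 to horizon, guard not reached → x = (1.6961)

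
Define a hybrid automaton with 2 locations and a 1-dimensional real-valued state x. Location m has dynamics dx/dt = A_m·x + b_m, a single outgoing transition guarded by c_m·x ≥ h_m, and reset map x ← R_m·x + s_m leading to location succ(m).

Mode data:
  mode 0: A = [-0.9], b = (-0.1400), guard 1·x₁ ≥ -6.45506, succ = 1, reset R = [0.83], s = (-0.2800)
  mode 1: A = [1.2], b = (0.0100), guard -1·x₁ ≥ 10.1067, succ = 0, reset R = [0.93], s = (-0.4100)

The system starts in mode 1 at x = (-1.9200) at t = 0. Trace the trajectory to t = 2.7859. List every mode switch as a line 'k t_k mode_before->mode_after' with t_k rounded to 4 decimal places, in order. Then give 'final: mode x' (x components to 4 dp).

Mode 1: guard c·x = 10.1067 hit at Δt = 1.3870 (t = 1.3870), x⁻ = (-10.1067) → reset → x⁺ = (-9.8092), jump to mode 0
Mode 0: guard c·x = -6.4551 hit at Δt = 0.4743 (t = 1.8613), x⁻ = (-6.4551) → reset → x⁺ = (-5.6377), jump to mode 1
Mode 1: guard c·x = 10.1067 hit at Δt = 0.4870 (t = 2.3483), x⁻ = (-10.1067) → reset → x⁺ = (-9.8092), jump to mode 0
Mode 0: flow for 0.4376 to horizon, guard not reached → x = (-6.6665)

1 1.3870 1->0
2 1.8613 0->1
3 2.3483 1->0
final: 0 -6.6665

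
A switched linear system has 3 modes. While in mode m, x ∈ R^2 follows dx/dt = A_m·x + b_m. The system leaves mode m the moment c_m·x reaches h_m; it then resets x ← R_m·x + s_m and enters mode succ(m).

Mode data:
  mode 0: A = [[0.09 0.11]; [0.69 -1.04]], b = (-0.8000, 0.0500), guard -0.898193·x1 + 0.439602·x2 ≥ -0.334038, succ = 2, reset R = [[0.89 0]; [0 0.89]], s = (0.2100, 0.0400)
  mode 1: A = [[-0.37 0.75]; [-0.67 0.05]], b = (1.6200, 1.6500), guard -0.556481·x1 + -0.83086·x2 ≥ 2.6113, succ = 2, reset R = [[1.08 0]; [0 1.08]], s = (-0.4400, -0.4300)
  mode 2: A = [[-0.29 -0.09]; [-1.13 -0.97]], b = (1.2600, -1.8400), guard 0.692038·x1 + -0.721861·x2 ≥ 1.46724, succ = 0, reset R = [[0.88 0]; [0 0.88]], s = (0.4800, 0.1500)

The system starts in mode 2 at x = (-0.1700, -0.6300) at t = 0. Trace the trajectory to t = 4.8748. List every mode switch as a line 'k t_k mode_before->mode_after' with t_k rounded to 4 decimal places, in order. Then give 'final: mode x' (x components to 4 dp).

1 0.6567 2->0
2 1.6046 0->2
3 2.0769 2->0
4 3.3002 0->2
5 3.7780 2->0
final: 0 0.6936 0.2684

Mode 2: guard c·x = 1.4672 hit at Δt = 0.6567 (t = 0.6567), x⁻ = (0.6674, -1.3928) → reset → x⁺ = (1.0673, -1.0756), jump to mode 0
Mode 0: guard c·x = -0.3340 hit at Δt = 0.9479 (t = 1.6046), x⁻ = (0.3184, -0.1093) → reset → x⁺ = (0.4934, -0.0573), jump to mode 2
Mode 2: guard c·x = 1.4672 hit at Δt = 0.4723 (t = 2.0769), x⁻ = (1.0097, -1.0646) → reset → x⁺ = (1.3685, -0.7868), jump to mode 0
Mode 0: guard c·x = -0.3340 hit at Δt = 1.2233 (t = 3.3002), x⁻ = (0.4742, 0.2091) → reset → x⁺ = (0.6321, 0.2261), jump to mode 2
Mode 2: guard c·x = 1.4672 hit at Δt = 0.4778 (t = 3.7780), x⁻ = (1.1285, -0.9507) → reset → x⁺ = (1.4731, -0.6866), jump to mode 0
Mode 0: flow for 1.0968 to horizon, guard not reached → x = (0.6936, 0.2684)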